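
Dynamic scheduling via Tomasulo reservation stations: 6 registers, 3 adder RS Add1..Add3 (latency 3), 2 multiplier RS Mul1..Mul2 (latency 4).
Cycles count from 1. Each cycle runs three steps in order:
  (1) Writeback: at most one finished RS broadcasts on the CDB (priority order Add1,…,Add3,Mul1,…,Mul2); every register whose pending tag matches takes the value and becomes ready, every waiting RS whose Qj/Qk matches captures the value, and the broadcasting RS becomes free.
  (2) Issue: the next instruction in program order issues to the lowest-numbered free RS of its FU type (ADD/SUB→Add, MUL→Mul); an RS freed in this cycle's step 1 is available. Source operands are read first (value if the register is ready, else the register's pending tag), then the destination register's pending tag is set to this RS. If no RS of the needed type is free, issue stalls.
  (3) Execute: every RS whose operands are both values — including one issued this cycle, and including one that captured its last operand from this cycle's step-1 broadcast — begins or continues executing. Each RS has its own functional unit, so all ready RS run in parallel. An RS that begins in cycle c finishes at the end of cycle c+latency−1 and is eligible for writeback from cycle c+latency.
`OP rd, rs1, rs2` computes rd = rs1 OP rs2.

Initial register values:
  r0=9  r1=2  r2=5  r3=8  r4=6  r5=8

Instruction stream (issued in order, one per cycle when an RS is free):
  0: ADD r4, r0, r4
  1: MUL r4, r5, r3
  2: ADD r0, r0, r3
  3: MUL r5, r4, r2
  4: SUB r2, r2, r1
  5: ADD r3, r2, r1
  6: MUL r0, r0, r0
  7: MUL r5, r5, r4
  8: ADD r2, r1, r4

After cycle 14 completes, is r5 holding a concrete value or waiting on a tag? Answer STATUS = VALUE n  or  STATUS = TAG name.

STATUS = TAG Mul1

  c1: issue ADD r4<-Add1  regs: r0:9,r1:2,r2:5,r3:8,r4:Add1,r5:8
  c2: issue MUL r4<-Mul1  regs: r0:9,r1:2,r2:5,r3:8,r4:Mul1,r5:8
  c3: issue ADD r0<-Add2  regs: r0:Add2,r1:2,r2:5,r3:8,r4:Mul1,r5:8
  c4: CDB Add1=15; issue MUL r5<-Mul2  regs: r0:Add2,r1:2,r2:5,r3:8,r4:Mul1,r5:Mul2
  c5: issue SUB r2<-Add1  regs: r0:Add2,r1:2,r2:Add1,r3:8,r4:Mul1,r5:Mul2
  c6: CDB Add2=17; issue ADD r3<-Add2  regs: r0:17,r1:2,r2:Add1,r3:Add2,r4:Mul1,r5:Mul2
  c7: CDB Mul1=64; issue MUL r0<-Mul1  regs: r0:Mul1,r1:2,r2:Add1,r3:Add2,r4:64,r5:Mul2
  c8: CDB Add1=3; stall  regs: r0:Mul1,r1:2,r2:3,r3:Add2,r4:64,r5:Mul2
  c9: stall  regs: r0:Mul1,r1:2,r2:3,r3:Add2,r4:64,r5:Mul2
  c10: stall  regs: r0:Mul1,r1:2,r2:3,r3:Add2,r4:64,r5:Mul2
  c11: CDB Add2=5; stall  regs: r0:Mul1,r1:2,r2:3,r3:5,r4:64,r5:Mul2
  c12: CDB Mul1=289; issue MUL r5<-Mul1  regs: r0:289,r1:2,r2:3,r3:5,r4:64,r5:Mul1
  c13: CDB Mul2=320; issue ADD r2<-Add1  regs: r0:289,r1:2,r2:Add1,r3:5,r4:64,r5:Mul1
  c14: -  regs: r0:289,r1:2,r2:Add1,r3:5,r4:64,r5:Mul1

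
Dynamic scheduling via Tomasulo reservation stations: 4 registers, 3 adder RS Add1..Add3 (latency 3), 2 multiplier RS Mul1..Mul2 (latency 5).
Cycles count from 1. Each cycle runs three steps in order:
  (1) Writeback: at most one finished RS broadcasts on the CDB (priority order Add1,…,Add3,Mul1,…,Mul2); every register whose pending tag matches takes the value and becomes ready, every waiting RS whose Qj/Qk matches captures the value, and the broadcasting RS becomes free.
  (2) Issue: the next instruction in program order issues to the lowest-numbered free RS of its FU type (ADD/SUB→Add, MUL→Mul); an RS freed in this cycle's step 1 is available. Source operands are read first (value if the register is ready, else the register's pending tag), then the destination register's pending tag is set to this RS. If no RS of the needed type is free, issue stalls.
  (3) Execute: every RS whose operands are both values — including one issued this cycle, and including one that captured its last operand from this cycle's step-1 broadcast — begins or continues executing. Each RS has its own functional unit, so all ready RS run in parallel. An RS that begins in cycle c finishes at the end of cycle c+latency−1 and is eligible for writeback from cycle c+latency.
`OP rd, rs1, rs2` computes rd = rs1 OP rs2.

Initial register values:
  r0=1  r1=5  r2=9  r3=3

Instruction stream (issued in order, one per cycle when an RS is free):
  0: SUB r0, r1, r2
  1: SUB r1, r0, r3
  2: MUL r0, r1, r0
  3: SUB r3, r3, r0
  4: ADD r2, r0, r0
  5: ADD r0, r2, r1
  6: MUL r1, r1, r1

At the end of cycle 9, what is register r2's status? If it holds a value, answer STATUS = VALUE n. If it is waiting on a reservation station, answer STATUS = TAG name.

c1: issue SUB r0<-Add1 | r0:Add1,r1:5,r2:9,r3:3
c2: issue SUB r1<-Add2 | r0:Add1,r1:Add2,r2:9,r3:3
c3: issue MUL r0<-Mul1 | r0:Mul1,r1:Add2,r2:9,r3:3
c4: CDB Add1=-4; issue SUB r3<-Add1 | r0:Mul1,r1:Add2,r2:9,r3:Add1
c5: issue ADD r2<-Add3 | r0:Mul1,r1:Add2,r2:Add3,r3:Add1
c6: stall | r0:Mul1,r1:Add2,r2:Add3,r3:Add1
c7: CDB Add2=-7; issue ADD r0<-Add2 | r0:Add2,r1:-7,r2:Add3,r3:Add1
c8: issue MUL r1<-Mul2 | r0:Add2,r1:Mul2,r2:Add3,r3:Add1
c9: - | r0:Add2,r1:Mul2,r2:Add3,r3:Add1

STATUS = TAG Add3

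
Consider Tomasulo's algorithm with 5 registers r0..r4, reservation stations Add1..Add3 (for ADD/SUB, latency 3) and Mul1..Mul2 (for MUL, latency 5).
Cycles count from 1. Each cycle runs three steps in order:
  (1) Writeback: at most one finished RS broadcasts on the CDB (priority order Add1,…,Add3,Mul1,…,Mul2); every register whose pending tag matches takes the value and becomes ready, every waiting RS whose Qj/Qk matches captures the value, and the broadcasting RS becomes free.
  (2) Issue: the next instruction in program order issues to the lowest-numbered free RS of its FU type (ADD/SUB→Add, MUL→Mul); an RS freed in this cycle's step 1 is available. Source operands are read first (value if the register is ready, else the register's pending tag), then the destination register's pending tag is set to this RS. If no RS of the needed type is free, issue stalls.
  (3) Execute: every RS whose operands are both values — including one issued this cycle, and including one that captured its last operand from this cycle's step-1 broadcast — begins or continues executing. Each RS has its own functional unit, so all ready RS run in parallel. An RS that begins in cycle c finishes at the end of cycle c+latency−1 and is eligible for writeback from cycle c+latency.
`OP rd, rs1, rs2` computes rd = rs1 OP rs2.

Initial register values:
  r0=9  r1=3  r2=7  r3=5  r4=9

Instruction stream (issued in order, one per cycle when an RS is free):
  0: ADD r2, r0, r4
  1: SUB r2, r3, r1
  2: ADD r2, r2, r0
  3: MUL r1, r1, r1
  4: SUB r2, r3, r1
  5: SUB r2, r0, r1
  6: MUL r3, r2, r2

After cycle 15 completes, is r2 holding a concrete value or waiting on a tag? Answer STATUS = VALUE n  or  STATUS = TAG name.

  c1: issue ADD r2<-Add1  regs: r0:9,r1:3,r2:Add1,r3:5,r4:9
  c2: issue SUB r2<-Add2  regs: r0:9,r1:3,r2:Add2,r3:5,r4:9
  c3: issue ADD r2<-Add3  regs: r0:9,r1:3,r2:Add3,r3:5,r4:9
  c4: CDB Add1=18; issue MUL r1<-Mul1  regs: r0:9,r1:Mul1,r2:Add3,r3:5,r4:9
  c5: CDB Add2=2; issue SUB r2<-Add1  regs: r0:9,r1:Mul1,r2:Add1,r3:5,r4:9
  c6: issue SUB r2<-Add2  regs: r0:9,r1:Mul1,r2:Add2,r3:5,r4:9
  c7: issue MUL r3<-Mul2  regs: r0:9,r1:Mul1,r2:Add2,r3:Mul2,r4:9
  c8: CDB Add3=11  regs: r0:9,r1:Mul1,r2:Add2,r3:Mul2,r4:9
  c9: CDB Mul1=9  regs: r0:9,r1:9,r2:Add2,r3:Mul2,r4:9
  c10: -  regs: r0:9,r1:9,r2:Add2,r3:Mul2,r4:9
  c11: -  regs: r0:9,r1:9,r2:Add2,r3:Mul2,r4:9
  c12: CDB Add1=-4  regs: r0:9,r1:9,r2:Add2,r3:Mul2,r4:9
  c13: CDB Add2=0  regs: r0:9,r1:9,r2:0,r3:Mul2,r4:9
  c14: -  regs: r0:9,r1:9,r2:0,r3:Mul2,r4:9
  c15: -  regs: r0:9,r1:9,r2:0,r3:Mul2,r4:9

STATUS = VALUE 0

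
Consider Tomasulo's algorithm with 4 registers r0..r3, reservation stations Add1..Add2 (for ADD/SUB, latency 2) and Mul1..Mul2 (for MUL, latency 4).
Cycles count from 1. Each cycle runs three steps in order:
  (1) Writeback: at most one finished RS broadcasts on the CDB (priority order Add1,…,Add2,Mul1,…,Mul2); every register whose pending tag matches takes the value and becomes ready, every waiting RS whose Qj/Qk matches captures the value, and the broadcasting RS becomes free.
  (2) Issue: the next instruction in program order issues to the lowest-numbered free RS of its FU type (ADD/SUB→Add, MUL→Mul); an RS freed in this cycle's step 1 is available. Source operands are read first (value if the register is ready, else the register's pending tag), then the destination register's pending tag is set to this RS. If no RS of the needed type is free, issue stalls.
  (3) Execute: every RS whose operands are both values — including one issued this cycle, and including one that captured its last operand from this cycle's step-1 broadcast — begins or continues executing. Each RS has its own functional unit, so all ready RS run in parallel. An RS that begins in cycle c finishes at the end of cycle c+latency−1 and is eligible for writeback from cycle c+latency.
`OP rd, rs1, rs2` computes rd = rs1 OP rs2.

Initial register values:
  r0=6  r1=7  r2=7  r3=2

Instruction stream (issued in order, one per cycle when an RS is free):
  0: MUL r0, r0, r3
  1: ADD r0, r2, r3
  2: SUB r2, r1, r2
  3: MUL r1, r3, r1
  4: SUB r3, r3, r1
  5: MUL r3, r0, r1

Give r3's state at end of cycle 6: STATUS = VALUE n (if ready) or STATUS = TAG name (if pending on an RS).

STATUS = TAG Mul1

cycle 1: issue MUL r0<-Mul1 // r0:Mul1,r1:7,r2:7,r3:2
cycle 2: issue ADD r0<-Add1 // r0:Add1,r1:7,r2:7,r3:2
cycle 3: issue SUB r2<-Add2 // r0:Add1,r1:7,r2:Add2,r3:2
cycle 4: CDB Add1=9; issue MUL r1<-Mul2 // r0:9,r1:Mul2,r2:Add2,r3:2
cycle 5: CDB Add2=0; issue SUB r3<-Add1 // r0:9,r1:Mul2,r2:0,r3:Add1
cycle 6: CDB Mul1=12; issue MUL r3<-Mul1 // r0:9,r1:Mul2,r2:0,r3:Mul1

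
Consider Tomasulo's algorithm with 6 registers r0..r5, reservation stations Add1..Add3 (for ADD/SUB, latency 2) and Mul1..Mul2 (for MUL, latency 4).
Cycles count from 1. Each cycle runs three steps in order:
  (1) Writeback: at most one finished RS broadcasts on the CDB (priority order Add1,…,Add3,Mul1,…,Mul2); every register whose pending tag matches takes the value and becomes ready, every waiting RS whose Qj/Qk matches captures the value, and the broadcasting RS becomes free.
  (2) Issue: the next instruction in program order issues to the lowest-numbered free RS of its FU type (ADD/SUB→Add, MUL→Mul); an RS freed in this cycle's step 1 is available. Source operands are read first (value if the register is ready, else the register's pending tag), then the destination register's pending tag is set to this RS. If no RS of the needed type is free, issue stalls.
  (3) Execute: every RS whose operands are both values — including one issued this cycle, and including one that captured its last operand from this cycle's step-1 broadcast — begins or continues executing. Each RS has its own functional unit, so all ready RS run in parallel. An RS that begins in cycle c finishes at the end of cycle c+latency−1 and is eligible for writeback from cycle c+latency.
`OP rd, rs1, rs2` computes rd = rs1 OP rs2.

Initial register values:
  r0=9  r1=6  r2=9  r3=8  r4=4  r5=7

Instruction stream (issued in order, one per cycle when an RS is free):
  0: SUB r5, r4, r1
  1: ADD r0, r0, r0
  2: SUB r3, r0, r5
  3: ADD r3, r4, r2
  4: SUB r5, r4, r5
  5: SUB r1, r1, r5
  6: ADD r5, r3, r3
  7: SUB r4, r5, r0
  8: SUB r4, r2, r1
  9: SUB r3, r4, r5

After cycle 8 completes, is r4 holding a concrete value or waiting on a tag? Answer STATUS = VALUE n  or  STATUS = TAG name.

STATUS = TAG Add3

  c1: issue SUB r5<-Add1  regs: r0:9,r1:6,r2:9,r3:8,r4:4,r5:Add1
  c2: issue ADD r0<-Add2  regs: r0:Add2,r1:6,r2:9,r3:8,r4:4,r5:Add1
  c3: CDB Add1=-2; issue SUB r3<-Add1  regs: r0:Add2,r1:6,r2:9,r3:Add1,r4:4,r5:-2
  c4: CDB Add2=18; issue ADD r3<-Add2  regs: r0:18,r1:6,r2:9,r3:Add2,r4:4,r5:-2
  c5: issue SUB r5<-Add3  regs: r0:18,r1:6,r2:9,r3:Add2,r4:4,r5:Add3
  c6: CDB Add1=20; issue SUB r1<-Add1  regs: r0:18,r1:Add1,r2:9,r3:Add2,r4:4,r5:Add3
  c7: CDB Add2=13; issue ADD r5<-Add2  regs: r0:18,r1:Add1,r2:9,r3:13,r4:4,r5:Add2
  c8: CDB Add3=6; issue SUB r4<-Add3  regs: r0:18,r1:Add1,r2:9,r3:13,r4:Add3,r5:Add2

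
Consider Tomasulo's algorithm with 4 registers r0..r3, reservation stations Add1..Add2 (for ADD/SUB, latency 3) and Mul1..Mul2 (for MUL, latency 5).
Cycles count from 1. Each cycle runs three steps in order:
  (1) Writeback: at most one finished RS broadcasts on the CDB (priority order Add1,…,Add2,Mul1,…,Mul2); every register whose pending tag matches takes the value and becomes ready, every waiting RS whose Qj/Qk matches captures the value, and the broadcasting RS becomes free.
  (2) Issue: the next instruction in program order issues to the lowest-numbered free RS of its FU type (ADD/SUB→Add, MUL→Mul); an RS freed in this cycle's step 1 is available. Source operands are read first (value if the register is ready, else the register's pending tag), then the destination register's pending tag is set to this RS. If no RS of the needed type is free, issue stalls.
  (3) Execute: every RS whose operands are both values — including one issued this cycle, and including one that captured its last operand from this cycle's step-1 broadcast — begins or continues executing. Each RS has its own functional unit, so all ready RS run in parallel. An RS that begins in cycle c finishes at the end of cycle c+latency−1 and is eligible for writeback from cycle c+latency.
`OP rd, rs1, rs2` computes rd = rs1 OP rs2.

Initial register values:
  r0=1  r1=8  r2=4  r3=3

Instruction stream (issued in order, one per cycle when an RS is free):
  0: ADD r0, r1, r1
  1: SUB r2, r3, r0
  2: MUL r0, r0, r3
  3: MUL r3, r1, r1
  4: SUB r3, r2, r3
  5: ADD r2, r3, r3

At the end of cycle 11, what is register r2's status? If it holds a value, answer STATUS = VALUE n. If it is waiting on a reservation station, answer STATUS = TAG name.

cycle 1: issue ADD r0<-Add1 // r0:Add1,r1:8,r2:4,r3:3
cycle 2: issue SUB r2<-Add2 // r0:Add1,r1:8,r2:Add2,r3:3
cycle 3: issue MUL r0<-Mul1 // r0:Mul1,r1:8,r2:Add2,r3:3
cycle 4: CDB Add1=16; issue MUL r3<-Mul2 // r0:Mul1,r1:8,r2:Add2,r3:Mul2
cycle 5: issue SUB r3<-Add1 // r0:Mul1,r1:8,r2:Add2,r3:Add1
cycle 6: stall // r0:Mul1,r1:8,r2:Add2,r3:Add1
cycle 7: CDB Add2=-13; issue ADD r2<-Add2 // r0:Mul1,r1:8,r2:Add2,r3:Add1
cycle 8: - // r0:Mul1,r1:8,r2:Add2,r3:Add1
cycle 9: CDB Mul1=48 // r0:48,r1:8,r2:Add2,r3:Add1
cycle 10: CDB Mul2=64 // r0:48,r1:8,r2:Add2,r3:Add1
cycle 11: - // r0:48,r1:8,r2:Add2,r3:Add1

STATUS = TAG Add2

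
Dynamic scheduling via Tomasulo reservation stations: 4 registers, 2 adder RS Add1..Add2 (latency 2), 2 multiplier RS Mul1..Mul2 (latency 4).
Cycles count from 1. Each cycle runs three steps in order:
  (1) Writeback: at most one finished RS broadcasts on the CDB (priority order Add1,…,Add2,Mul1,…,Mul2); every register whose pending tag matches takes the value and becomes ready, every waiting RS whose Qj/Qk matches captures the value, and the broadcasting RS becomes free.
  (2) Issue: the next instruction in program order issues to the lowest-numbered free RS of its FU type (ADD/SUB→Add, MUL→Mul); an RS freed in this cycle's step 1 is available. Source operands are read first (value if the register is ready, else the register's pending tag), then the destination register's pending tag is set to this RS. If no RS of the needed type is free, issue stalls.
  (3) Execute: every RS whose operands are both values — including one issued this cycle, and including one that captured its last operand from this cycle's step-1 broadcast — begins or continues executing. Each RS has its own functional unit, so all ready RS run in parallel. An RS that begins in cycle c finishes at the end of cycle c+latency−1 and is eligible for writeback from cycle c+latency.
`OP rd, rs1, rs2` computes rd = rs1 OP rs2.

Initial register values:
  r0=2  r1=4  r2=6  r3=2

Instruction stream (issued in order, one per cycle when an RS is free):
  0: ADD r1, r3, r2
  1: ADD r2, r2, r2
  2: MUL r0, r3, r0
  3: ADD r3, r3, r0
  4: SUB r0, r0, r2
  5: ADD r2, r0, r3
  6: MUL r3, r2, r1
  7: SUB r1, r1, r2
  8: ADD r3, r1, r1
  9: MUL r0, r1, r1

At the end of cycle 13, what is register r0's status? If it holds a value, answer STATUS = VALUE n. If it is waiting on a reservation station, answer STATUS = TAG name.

cycle 1: issue ADD r1<-Add1 // r0:2,r1:Add1,r2:6,r3:2
cycle 2: issue ADD r2<-Add2 // r0:2,r1:Add1,r2:Add2,r3:2
cycle 3: CDB Add1=8; issue MUL r0<-Mul1 // r0:Mul1,r1:8,r2:Add2,r3:2
cycle 4: CDB Add2=12; issue ADD r3<-Add1 // r0:Mul1,r1:8,r2:12,r3:Add1
cycle 5: issue SUB r0<-Add2 // r0:Add2,r1:8,r2:12,r3:Add1
cycle 6: stall // r0:Add2,r1:8,r2:12,r3:Add1
cycle 7: CDB Mul1=4; stall // r0:Add2,r1:8,r2:12,r3:Add1
cycle 8: stall // r0:Add2,r1:8,r2:12,r3:Add1
cycle 9: CDB Add1=6; issue ADD r2<-Add1 // r0:Add2,r1:8,r2:Add1,r3:6
cycle 10: CDB Add2=-8; issue MUL r3<-Mul1 // r0:-8,r1:8,r2:Add1,r3:Mul1
cycle 11: issue SUB r1<-Add2 // r0:-8,r1:Add2,r2:Add1,r3:Mul1
cycle 12: CDB Add1=-2; issue ADD r3<-Add1 // r0:-8,r1:Add2,r2:-2,r3:Add1
cycle 13: issue MUL r0<-Mul2 // r0:Mul2,r1:Add2,r2:-2,r3:Add1

STATUS = TAG Mul2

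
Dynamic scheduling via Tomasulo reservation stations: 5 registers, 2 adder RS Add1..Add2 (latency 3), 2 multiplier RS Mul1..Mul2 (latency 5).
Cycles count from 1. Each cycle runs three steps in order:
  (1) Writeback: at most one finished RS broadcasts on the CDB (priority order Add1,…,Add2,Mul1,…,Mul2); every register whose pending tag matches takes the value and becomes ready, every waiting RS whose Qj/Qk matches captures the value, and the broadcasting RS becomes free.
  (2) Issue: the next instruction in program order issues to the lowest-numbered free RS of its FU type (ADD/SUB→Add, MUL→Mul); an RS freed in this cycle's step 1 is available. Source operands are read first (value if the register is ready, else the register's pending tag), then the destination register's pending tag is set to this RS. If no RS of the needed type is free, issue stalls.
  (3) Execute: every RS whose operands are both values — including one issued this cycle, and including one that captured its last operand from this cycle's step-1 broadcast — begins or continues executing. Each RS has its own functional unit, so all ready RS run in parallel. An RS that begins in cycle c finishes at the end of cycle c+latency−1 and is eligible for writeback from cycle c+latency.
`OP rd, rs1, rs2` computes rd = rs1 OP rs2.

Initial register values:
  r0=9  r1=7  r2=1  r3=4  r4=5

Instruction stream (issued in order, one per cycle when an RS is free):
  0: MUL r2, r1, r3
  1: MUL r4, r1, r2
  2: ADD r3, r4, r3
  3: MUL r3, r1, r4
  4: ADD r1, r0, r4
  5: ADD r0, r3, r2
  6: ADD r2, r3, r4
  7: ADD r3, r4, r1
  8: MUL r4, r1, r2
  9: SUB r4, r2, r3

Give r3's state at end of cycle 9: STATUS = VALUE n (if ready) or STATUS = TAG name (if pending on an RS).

cycle 1: issue MUL r2<-Mul1 // r0:9,r1:7,r2:Mul1,r3:4,r4:5
cycle 2: issue MUL r4<-Mul2 // r0:9,r1:7,r2:Mul1,r3:4,r4:Mul2
cycle 3: issue ADD r3<-Add1 // r0:9,r1:7,r2:Mul1,r3:Add1,r4:Mul2
cycle 4: stall // r0:9,r1:7,r2:Mul1,r3:Add1,r4:Mul2
cycle 5: stall // r0:9,r1:7,r2:Mul1,r3:Add1,r4:Mul2
cycle 6: CDB Mul1=28; issue MUL r3<-Mul1 // r0:9,r1:7,r2:28,r3:Mul1,r4:Mul2
cycle 7: issue ADD r1<-Add2 // r0:9,r1:Add2,r2:28,r3:Mul1,r4:Mul2
cycle 8: stall // r0:9,r1:Add2,r2:28,r3:Mul1,r4:Mul2
cycle 9: stall // r0:9,r1:Add2,r2:28,r3:Mul1,r4:Mul2

STATUS = TAG Mul1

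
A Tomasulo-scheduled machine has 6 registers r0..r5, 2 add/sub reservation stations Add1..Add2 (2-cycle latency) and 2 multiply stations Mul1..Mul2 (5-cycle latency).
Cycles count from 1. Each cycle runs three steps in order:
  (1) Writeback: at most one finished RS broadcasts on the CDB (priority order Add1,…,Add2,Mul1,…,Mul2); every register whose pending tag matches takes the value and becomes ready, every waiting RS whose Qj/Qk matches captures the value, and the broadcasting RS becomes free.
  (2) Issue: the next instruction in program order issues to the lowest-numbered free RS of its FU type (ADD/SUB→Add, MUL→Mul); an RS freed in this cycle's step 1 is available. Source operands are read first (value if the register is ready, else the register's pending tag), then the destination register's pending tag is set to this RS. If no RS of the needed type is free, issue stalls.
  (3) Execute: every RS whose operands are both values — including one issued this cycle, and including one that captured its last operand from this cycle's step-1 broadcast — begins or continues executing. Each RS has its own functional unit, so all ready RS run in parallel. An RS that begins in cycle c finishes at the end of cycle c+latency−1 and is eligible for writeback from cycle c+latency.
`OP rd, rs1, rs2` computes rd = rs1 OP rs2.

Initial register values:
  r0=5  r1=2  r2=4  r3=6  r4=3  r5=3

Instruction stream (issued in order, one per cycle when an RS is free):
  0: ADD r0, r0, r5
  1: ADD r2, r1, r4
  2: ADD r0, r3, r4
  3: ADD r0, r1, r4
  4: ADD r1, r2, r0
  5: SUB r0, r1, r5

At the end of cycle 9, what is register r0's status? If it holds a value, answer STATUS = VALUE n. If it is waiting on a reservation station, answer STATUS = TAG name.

STATUS = TAG Add2

cycle 1: issue ADD r0<-Add1 // r0:Add1,r1:2,r2:4,r3:6,r4:3,r5:3
cycle 2: issue ADD r2<-Add2 // r0:Add1,r1:2,r2:Add2,r3:6,r4:3,r5:3
cycle 3: CDB Add1=8; issue ADD r0<-Add1 // r0:Add1,r1:2,r2:Add2,r3:6,r4:3,r5:3
cycle 4: CDB Add2=5; issue ADD r0<-Add2 // r0:Add2,r1:2,r2:5,r3:6,r4:3,r5:3
cycle 5: CDB Add1=9; issue ADD r1<-Add1 // r0:Add2,r1:Add1,r2:5,r3:6,r4:3,r5:3
cycle 6: CDB Add2=5; issue SUB r0<-Add2 // r0:Add2,r1:Add1,r2:5,r3:6,r4:3,r5:3
cycle 7: - // r0:Add2,r1:Add1,r2:5,r3:6,r4:3,r5:3
cycle 8: CDB Add1=10 // r0:Add2,r1:10,r2:5,r3:6,r4:3,r5:3
cycle 9: - // r0:Add2,r1:10,r2:5,r3:6,r4:3,r5:3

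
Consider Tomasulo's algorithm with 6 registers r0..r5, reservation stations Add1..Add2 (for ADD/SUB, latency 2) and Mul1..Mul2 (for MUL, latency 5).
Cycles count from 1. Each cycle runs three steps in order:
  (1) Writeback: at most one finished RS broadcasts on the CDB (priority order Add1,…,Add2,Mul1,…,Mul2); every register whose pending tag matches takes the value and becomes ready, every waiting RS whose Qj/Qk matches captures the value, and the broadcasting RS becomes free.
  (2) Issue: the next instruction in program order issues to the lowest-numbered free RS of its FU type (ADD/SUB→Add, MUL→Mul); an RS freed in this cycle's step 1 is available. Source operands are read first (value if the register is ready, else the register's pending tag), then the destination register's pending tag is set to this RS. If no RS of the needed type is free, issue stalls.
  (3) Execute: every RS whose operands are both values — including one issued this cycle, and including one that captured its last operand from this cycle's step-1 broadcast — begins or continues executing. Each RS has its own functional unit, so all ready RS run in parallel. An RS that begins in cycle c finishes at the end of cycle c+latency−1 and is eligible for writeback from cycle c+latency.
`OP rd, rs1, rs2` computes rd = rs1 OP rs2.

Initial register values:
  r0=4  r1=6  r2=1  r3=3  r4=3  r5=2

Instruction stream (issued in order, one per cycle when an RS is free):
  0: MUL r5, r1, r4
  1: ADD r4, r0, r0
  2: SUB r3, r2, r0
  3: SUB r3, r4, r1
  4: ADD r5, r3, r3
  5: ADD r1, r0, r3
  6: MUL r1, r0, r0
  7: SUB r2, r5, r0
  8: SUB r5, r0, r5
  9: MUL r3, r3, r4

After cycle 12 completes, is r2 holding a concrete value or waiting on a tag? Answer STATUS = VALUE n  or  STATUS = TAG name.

STATUS = VALUE 0

c1: issue MUL r5<-Mul1 | r0:4,r1:6,r2:1,r3:3,r4:3,r5:Mul1
c2: issue ADD r4<-Add1 | r0:4,r1:6,r2:1,r3:3,r4:Add1,r5:Mul1
c3: issue SUB r3<-Add2 | r0:4,r1:6,r2:1,r3:Add2,r4:Add1,r5:Mul1
c4: CDB Add1=8; issue SUB r3<-Add1 | r0:4,r1:6,r2:1,r3:Add1,r4:8,r5:Mul1
c5: CDB Add2=-3; issue ADD r5<-Add2 | r0:4,r1:6,r2:1,r3:Add1,r4:8,r5:Add2
c6: CDB Add1=2; issue ADD r1<-Add1 | r0:4,r1:Add1,r2:1,r3:2,r4:8,r5:Add2
c7: CDB Mul1=18; issue MUL r1<-Mul1 | r0:4,r1:Mul1,r2:1,r3:2,r4:8,r5:Add2
c8: CDB Add1=6; issue SUB r2<-Add1 | r0:4,r1:Mul1,r2:Add1,r3:2,r4:8,r5:Add2
c9: CDB Add2=4; issue SUB r5<-Add2 | r0:4,r1:Mul1,r2:Add1,r3:2,r4:8,r5:Add2
c10: issue MUL r3<-Mul2 | r0:4,r1:Mul1,r2:Add1,r3:Mul2,r4:8,r5:Add2
c11: CDB Add1=0 | r0:4,r1:Mul1,r2:0,r3:Mul2,r4:8,r5:Add2
c12: CDB Add2=0 | r0:4,r1:Mul1,r2:0,r3:Mul2,r4:8,r5:0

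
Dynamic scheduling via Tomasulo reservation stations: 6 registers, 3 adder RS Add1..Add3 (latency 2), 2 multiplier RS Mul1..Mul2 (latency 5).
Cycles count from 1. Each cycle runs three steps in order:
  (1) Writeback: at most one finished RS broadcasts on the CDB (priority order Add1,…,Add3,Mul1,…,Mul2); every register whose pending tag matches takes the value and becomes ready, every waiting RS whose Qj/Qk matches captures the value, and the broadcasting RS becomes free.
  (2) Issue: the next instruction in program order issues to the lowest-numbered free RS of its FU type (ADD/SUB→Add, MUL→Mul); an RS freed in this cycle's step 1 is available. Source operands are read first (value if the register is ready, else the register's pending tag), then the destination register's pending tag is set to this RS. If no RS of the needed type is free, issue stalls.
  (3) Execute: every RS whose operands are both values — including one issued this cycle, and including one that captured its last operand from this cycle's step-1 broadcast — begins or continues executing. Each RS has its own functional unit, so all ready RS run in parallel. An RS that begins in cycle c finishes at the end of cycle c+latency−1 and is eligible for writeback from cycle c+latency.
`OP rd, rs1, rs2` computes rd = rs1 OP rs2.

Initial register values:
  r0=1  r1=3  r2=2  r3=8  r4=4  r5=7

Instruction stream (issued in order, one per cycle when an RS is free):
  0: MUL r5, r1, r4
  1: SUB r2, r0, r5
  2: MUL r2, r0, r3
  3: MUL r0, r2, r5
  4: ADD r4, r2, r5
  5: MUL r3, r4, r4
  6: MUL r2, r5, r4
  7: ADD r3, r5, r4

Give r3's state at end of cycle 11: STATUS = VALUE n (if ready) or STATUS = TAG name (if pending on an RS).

  c1: issue MUL r5<-Mul1  regs: r0:1,r1:3,r2:2,r3:8,r4:4,r5:Mul1
  c2: issue SUB r2<-Add1  regs: r0:1,r1:3,r2:Add1,r3:8,r4:4,r5:Mul1
  c3: issue MUL r2<-Mul2  regs: r0:1,r1:3,r2:Mul2,r3:8,r4:4,r5:Mul1
  c4: stall  regs: r0:1,r1:3,r2:Mul2,r3:8,r4:4,r5:Mul1
  c5: stall  regs: r0:1,r1:3,r2:Mul2,r3:8,r4:4,r5:Mul1
  c6: CDB Mul1=12; issue MUL r0<-Mul1  regs: r0:Mul1,r1:3,r2:Mul2,r3:8,r4:4,r5:12
  c7: issue ADD r4<-Add2  regs: r0:Mul1,r1:3,r2:Mul2,r3:8,r4:Add2,r5:12
  c8: CDB Add1=-11; stall  regs: r0:Mul1,r1:3,r2:Mul2,r3:8,r4:Add2,r5:12
  c9: CDB Mul2=8; issue MUL r3<-Mul2  regs: r0:Mul1,r1:3,r2:8,r3:Mul2,r4:Add2,r5:12
  c10: stall  regs: r0:Mul1,r1:3,r2:8,r3:Mul2,r4:Add2,r5:12
  c11: CDB Add2=20; stall  regs: r0:Mul1,r1:3,r2:8,r3:Mul2,r4:20,r5:12

STATUS = TAG Mul2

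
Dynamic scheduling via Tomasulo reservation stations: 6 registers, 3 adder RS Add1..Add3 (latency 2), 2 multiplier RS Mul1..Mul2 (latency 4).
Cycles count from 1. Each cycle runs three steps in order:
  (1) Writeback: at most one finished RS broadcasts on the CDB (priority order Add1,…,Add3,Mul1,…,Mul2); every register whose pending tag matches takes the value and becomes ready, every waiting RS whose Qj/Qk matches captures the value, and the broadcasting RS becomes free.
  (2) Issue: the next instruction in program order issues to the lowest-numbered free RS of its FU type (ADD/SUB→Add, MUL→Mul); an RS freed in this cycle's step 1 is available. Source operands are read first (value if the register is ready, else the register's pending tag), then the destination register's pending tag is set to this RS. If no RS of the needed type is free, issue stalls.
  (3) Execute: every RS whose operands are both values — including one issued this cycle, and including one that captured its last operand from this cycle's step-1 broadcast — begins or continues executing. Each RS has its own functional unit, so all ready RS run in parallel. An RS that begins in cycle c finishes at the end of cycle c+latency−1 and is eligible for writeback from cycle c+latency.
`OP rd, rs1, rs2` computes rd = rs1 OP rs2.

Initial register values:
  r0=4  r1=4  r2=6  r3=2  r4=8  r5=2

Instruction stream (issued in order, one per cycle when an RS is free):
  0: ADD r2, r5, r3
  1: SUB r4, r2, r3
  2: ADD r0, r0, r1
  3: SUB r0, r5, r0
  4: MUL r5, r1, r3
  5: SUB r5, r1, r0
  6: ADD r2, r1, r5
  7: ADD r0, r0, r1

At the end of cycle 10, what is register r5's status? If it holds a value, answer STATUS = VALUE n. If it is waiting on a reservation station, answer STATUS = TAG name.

STATUS = VALUE 10

  c1: issue ADD r2<-Add1  regs: r0:4,r1:4,r2:Add1,r3:2,r4:8,r5:2
  c2: issue SUB r4<-Add2  regs: r0:4,r1:4,r2:Add1,r3:2,r4:Add2,r5:2
  c3: CDB Add1=4; issue ADD r0<-Add1  regs: r0:Add1,r1:4,r2:4,r3:2,r4:Add2,r5:2
  c4: issue SUB r0<-Add3  regs: r0:Add3,r1:4,r2:4,r3:2,r4:Add2,r5:2
  c5: CDB Add1=8; issue MUL r5<-Mul1  regs: r0:Add3,r1:4,r2:4,r3:2,r4:Add2,r5:Mul1
  c6: CDB Add2=2; issue SUB r5<-Add1  regs: r0:Add3,r1:4,r2:4,r3:2,r4:2,r5:Add1
  c7: CDB Add3=-6; issue ADD r2<-Add2  regs: r0:-6,r1:4,r2:Add2,r3:2,r4:2,r5:Add1
  c8: issue ADD r0<-Add3  regs: r0:Add3,r1:4,r2:Add2,r3:2,r4:2,r5:Add1
  c9: CDB Add1=10  regs: r0:Add3,r1:4,r2:Add2,r3:2,r4:2,r5:10
  c10: CDB Add3=-2  regs: r0:-2,r1:4,r2:Add2,r3:2,r4:2,r5:10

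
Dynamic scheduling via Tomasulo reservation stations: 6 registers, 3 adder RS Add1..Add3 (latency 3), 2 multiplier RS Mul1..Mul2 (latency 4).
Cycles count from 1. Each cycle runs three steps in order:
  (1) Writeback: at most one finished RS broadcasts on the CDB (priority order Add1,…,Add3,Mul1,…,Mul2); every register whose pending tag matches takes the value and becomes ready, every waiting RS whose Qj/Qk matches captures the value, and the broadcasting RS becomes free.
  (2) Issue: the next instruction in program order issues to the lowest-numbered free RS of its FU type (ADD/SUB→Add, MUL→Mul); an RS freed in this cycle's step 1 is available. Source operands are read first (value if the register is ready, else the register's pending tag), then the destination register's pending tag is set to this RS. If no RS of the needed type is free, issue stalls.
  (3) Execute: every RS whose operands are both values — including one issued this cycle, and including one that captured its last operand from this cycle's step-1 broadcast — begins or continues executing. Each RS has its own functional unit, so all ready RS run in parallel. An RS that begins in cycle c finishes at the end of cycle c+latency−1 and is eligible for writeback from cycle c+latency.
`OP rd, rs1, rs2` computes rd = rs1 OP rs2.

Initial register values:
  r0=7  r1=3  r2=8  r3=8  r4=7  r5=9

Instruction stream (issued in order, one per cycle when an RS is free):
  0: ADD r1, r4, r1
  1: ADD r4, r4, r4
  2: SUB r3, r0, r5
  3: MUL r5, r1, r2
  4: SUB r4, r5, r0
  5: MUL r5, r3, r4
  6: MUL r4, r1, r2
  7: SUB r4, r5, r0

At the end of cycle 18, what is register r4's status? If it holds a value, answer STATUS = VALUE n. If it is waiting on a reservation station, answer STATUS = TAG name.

  c1: issue ADD r1<-Add1  regs: r0:7,r1:Add1,r2:8,r3:8,r4:7,r5:9
  c2: issue ADD r4<-Add2  regs: r0:7,r1:Add1,r2:8,r3:8,r4:Add2,r5:9
  c3: issue SUB r3<-Add3  regs: r0:7,r1:Add1,r2:8,r3:Add3,r4:Add2,r5:9
  c4: CDB Add1=10; issue MUL r5<-Mul1  regs: r0:7,r1:10,r2:8,r3:Add3,r4:Add2,r5:Mul1
  c5: CDB Add2=14; issue SUB r4<-Add1  regs: r0:7,r1:10,r2:8,r3:Add3,r4:Add1,r5:Mul1
  c6: CDB Add3=-2; issue MUL r5<-Mul2  regs: r0:7,r1:10,r2:8,r3:-2,r4:Add1,r5:Mul2
  c7: stall  regs: r0:7,r1:10,r2:8,r3:-2,r4:Add1,r5:Mul2
  c8: CDB Mul1=80; issue MUL r4<-Mul1  regs: r0:7,r1:10,r2:8,r3:-2,r4:Mul1,r5:Mul2
  c9: issue SUB r4<-Add2  regs: r0:7,r1:10,r2:8,r3:-2,r4:Add2,r5:Mul2
  c10: -  regs: r0:7,r1:10,r2:8,r3:-2,r4:Add2,r5:Mul2
  c11: CDB Add1=73  regs: r0:7,r1:10,r2:8,r3:-2,r4:Add2,r5:Mul2
  c12: CDB Mul1=80  regs: r0:7,r1:10,r2:8,r3:-2,r4:Add2,r5:Mul2
  c13: -  regs: r0:7,r1:10,r2:8,r3:-2,r4:Add2,r5:Mul2
  c14: -  regs: r0:7,r1:10,r2:8,r3:-2,r4:Add2,r5:Mul2
  c15: CDB Mul2=-146  regs: r0:7,r1:10,r2:8,r3:-2,r4:Add2,r5:-146
  c16: -  regs: r0:7,r1:10,r2:8,r3:-2,r4:Add2,r5:-146
  c17: -  regs: r0:7,r1:10,r2:8,r3:-2,r4:Add2,r5:-146
  c18: CDB Add2=-153  regs: r0:7,r1:10,r2:8,r3:-2,r4:-153,r5:-146

STATUS = VALUE -153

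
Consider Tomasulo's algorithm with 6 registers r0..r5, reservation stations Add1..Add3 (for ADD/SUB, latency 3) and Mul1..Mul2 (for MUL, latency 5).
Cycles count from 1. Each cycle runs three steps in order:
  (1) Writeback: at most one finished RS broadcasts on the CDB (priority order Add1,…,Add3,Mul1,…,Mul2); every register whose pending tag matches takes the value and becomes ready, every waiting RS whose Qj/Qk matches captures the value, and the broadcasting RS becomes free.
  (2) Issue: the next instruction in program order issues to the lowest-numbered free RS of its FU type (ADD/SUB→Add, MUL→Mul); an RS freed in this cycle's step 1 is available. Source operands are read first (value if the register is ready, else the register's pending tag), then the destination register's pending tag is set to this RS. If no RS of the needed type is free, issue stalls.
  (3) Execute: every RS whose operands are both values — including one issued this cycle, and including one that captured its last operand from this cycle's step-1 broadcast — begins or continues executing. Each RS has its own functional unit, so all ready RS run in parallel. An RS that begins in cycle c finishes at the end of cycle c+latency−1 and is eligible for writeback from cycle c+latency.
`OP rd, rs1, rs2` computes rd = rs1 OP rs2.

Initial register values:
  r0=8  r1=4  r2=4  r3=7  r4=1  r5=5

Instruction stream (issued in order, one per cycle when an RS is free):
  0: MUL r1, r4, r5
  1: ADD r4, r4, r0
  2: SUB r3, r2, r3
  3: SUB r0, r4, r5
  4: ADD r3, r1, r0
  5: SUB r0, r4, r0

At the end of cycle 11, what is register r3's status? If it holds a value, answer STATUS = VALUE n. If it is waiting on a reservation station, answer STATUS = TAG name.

  c1: issue MUL r1<-Mul1  regs: r0:8,r1:Mul1,r2:4,r3:7,r4:1,r5:5
  c2: issue ADD r4<-Add1  regs: r0:8,r1:Mul1,r2:4,r3:7,r4:Add1,r5:5
  c3: issue SUB r3<-Add2  regs: r0:8,r1:Mul1,r2:4,r3:Add2,r4:Add1,r5:5
  c4: issue SUB r0<-Add3  regs: r0:Add3,r1:Mul1,r2:4,r3:Add2,r4:Add1,r5:5
  c5: CDB Add1=9; issue ADD r3<-Add1  regs: r0:Add3,r1:Mul1,r2:4,r3:Add1,r4:9,r5:5
  c6: CDB Add2=-3; issue SUB r0<-Add2  regs: r0:Add2,r1:Mul1,r2:4,r3:Add1,r4:9,r5:5
  c7: CDB Mul1=5  regs: r0:Add2,r1:5,r2:4,r3:Add1,r4:9,r5:5
  c8: CDB Add3=4  regs: r0:Add2,r1:5,r2:4,r3:Add1,r4:9,r5:5
  c9: -  regs: r0:Add2,r1:5,r2:4,r3:Add1,r4:9,r5:5
  c10: -  regs: r0:Add2,r1:5,r2:4,r3:Add1,r4:9,r5:5
  c11: CDB Add1=9  regs: r0:Add2,r1:5,r2:4,r3:9,r4:9,r5:5

STATUS = VALUE 9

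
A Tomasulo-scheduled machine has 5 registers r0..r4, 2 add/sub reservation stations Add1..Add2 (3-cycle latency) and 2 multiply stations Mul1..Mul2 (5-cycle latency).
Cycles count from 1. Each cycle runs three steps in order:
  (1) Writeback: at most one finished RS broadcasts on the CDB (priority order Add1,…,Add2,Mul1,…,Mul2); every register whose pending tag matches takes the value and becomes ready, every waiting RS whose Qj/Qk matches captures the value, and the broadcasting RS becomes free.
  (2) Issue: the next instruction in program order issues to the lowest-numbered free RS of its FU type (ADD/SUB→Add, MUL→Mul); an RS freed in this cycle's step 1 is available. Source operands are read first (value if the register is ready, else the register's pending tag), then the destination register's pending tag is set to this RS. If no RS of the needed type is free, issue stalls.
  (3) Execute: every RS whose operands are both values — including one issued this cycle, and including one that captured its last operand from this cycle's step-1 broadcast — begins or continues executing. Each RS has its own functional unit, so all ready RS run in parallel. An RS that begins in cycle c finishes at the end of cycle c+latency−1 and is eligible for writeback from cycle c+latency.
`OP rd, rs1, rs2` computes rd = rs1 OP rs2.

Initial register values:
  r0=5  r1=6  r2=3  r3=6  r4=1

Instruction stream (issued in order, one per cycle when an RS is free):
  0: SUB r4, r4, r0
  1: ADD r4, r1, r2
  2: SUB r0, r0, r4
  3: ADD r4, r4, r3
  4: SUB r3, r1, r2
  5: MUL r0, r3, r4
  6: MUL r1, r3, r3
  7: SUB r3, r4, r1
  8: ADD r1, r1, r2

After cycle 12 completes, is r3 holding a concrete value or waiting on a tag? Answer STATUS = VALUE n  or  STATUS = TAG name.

c1: issue SUB r4<-Add1 | r0:5,r1:6,r2:3,r3:6,r4:Add1
c2: issue ADD r4<-Add2 | r0:5,r1:6,r2:3,r3:6,r4:Add2
c3: stall | r0:5,r1:6,r2:3,r3:6,r4:Add2
c4: CDB Add1=-4; issue SUB r0<-Add1 | r0:Add1,r1:6,r2:3,r3:6,r4:Add2
c5: CDB Add2=9; issue ADD r4<-Add2 | r0:Add1,r1:6,r2:3,r3:6,r4:Add2
c6: stall | r0:Add1,r1:6,r2:3,r3:6,r4:Add2
c7: stall | r0:Add1,r1:6,r2:3,r3:6,r4:Add2
c8: CDB Add1=-4; issue SUB r3<-Add1 | r0:-4,r1:6,r2:3,r3:Add1,r4:Add2
c9: CDB Add2=15; issue MUL r0<-Mul1 | r0:Mul1,r1:6,r2:3,r3:Add1,r4:15
c10: issue MUL r1<-Mul2 | r0:Mul1,r1:Mul2,r2:3,r3:Add1,r4:15
c11: CDB Add1=3; issue SUB r3<-Add1 | r0:Mul1,r1:Mul2,r2:3,r3:Add1,r4:15
c12: issue ADD r1<-Add2 | r0:Mul1,r1:Add2,r2:3,r3:Add1,r4:15

STATUS = TAG Add1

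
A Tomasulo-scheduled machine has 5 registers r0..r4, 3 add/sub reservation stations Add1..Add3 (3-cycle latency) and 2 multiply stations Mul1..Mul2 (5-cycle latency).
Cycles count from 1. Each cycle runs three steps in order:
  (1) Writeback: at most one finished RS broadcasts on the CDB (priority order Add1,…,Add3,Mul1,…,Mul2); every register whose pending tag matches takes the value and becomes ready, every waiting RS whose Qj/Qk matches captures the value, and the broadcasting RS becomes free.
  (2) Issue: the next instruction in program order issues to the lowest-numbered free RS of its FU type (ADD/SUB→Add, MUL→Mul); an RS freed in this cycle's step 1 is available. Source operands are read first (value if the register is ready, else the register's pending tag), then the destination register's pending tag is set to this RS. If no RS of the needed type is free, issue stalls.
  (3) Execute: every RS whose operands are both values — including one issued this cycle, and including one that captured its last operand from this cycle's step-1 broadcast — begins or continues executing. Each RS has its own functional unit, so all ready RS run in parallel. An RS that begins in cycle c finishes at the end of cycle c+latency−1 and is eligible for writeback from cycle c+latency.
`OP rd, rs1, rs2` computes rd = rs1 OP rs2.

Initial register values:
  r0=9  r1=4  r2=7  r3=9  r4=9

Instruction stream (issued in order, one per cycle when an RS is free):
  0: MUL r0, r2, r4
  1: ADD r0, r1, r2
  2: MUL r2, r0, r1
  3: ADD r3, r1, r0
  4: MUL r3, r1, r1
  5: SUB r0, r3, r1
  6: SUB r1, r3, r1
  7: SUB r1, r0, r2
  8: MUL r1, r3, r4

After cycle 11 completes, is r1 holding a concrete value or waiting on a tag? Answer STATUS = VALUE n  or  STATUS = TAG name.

STATUS = TAG Mul2

cycle 1: issue MUL r0<-Mul1 // r0:Mul1,r1:4,r2:7,r3:9,r4:9
cycle 2: issue ADD r0<-Add1 // r0:Add1,r1:4,r2:7,r3:9,r4:9
cycle 3: issue MUL r2<-Mul2 // r0:Add1,r1:4,r2:Mul2,r3:9,r4:9
cycle 4: issue ADD r3<-Add2 // r0:Add1,r1:4,r2:Mul2,r3:Add2,r4:9
cycle 5: CDB Add1=11; stall // r0:11,r1:4,r2:Mul2,r3:Add2,r4:9
cycle 6: CDB Mul1=63; issue MUL r3<-Mul1 // r0:11,r1:4,r2:Mul2,r3:Mul1,r4:9
cycle 7: issue SUB r0<-Add1 // r0:Add1,r1:4,r2:Mul2,r3:Mul1,r4:9
cycle 8: CDB Add2=15; issue SUB r1<-Add2 // r0:Add1,r1:Add2,r2:Mul2,r3:Mul1,r4:9
cycle 9: issue SUB r1<-Add3 // r0:Add1,r1:Add3,r2:Mul2,r3:Mul1,r4:9
cycle 10: CDB Mul2=44; issue MUL r1<-Mul2 // r0:Add1,r1:Mul2,r2:44,r3:Mul1,r4:9
cycle 11: CDB Mul1=16 // r0:Add1,r1:Mul2,r2:44,r3:16,r4:9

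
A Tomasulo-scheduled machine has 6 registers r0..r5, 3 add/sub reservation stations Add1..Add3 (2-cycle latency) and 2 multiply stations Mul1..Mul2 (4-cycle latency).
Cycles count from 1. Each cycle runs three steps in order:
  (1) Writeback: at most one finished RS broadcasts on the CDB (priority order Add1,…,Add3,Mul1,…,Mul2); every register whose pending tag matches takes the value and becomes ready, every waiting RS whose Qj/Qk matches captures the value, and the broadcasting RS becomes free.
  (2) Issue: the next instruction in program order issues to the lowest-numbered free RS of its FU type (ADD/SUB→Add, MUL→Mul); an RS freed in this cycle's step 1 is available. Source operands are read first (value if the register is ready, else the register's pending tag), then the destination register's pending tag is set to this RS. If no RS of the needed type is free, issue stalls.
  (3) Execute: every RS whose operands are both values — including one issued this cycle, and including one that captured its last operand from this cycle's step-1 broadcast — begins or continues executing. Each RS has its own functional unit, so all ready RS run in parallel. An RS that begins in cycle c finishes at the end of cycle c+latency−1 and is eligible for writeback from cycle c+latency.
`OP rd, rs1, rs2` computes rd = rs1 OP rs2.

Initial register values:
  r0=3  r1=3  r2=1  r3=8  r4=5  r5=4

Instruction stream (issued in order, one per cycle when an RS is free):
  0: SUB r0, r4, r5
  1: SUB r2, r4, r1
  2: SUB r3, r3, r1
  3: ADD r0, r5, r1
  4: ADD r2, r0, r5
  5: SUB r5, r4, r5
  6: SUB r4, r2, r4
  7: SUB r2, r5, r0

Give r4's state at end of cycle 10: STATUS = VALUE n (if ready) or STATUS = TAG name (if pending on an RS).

cycle 1: issue SUB r0<-Add1 // r0:Add1,r1:3,r2:1,r3:8,r4:5,r5:4
cycle 2: issue SUB r2<-Add2 // r0:Add1,r1:3,r2:Add2,r3:8,r4:5,r5:4
cycle 3: CDB Add1=1; issue SUB r3<-Add1 // r0:1,r1:3,r2:Add2,r3:Add1,r4:5,r5:4
cycle 4: CDB Add2=2; issue ADD r0<-Add2 // r0:Add2,r1:3,r2:2,r3:Add1,r4:5,r5:4
cycle 5: CDB Add1=5; issue ADD r2<-Add1 // r0:Add2,r1:3,r2:Add1,r3:5,r4:5,r5:4
cycle 6: CDB Add2=7; issue SUB r5<-Add2 // r0:7,r1:3,r2:Add1,r3:5,r4:5,r5:Add2
cycle 7: issue SUB r4<-Add3 // r0:7,r1:3,r2:Add1,r3:5,r4:Add3,r5:Add2
cycle 8: CDB Add1=11; issue SUB r2<-Add1 // r0:7,r1:3,r2:Add1,r3:5,r4:Add3,r5:Add2
cycle 9: CDB Add2=1 // r0:7,r1:3,r2:Add1,r3:5,r4:Add3,r5:1
cycle 10: CDB Add3=6 // r0:7,r1:3,r2:Add1,r3:5,r4:6,r5:1

STATUS = VALUE 6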